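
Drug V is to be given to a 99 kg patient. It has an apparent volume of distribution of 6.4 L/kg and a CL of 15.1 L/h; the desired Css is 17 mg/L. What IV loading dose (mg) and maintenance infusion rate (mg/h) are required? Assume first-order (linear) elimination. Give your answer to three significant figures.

Vd(total) = 99 kg × 6.4 L/kg = 633.6 L
LD = Vd · C_target = 633.6 × 17 = 10770 mg
Infusion rate = 15.10 L/h × 17 mg/L = 256.7 mg/h

(a) 10800 mg; (b) 257 mg/h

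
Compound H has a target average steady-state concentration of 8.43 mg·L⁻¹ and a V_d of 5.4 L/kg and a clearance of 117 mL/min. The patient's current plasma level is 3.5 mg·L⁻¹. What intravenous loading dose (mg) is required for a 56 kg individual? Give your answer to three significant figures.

1490 mg

Total Vd = 5.4 × 56 = 302.4 L
Concentration deficit ΔC = 8.43 − 3.5 = 4.930 mg/L
LD = Vd × ΔC = 302.4 × 4.930 = 1491 mg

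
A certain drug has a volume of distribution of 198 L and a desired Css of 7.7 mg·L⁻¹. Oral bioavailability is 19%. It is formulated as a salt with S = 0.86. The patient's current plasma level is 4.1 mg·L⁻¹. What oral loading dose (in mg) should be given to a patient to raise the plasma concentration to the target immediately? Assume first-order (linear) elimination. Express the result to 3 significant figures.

4360 mg

Concentration deficit ΔC = 7.7 − 4.1 = 3.600 mg/L
LD = Vd × ΔC / F / S = 198.0 × 3.600 / 0.19 / 0.86 = 4362 mg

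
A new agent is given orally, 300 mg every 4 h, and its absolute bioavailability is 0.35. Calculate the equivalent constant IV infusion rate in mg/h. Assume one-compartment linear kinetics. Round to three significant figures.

26.3 mg/h

Equivalent systemic input: infusion rate = F·D/τ.
Rate = 0.35 × 300 / 4 = 26.25 mg/h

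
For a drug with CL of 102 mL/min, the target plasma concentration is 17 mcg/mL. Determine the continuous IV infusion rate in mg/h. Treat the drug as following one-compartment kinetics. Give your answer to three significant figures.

CL = 102 mL/min × 60/1000 = 6.120 L/h
Infusion rate = CL · Css = 6.120 L/h × 17 mg/L = 104.0 mg/h

104 mg/h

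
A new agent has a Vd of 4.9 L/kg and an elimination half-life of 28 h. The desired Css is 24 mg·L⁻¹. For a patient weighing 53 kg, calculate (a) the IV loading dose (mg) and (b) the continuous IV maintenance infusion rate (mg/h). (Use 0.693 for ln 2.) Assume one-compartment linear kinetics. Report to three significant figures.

(a) 6230 mg; (b) 154 mg/h

Vd(total) = 53 kg × 4.9 L/kg = 259.7 L
LD = Vd × C = 259.7 × 24 = 6233 mg
CL = 0.693 × Vd / t½ = 0.693 × 259.7 / 28 = 6.428 L/h
Infusion rate = CL × Css = 6.428 × 24 = 154.3 mg/h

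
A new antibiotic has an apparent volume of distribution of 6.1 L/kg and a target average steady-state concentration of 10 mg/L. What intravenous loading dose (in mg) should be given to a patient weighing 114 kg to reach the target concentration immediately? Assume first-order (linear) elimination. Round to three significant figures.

Total Vd = 6.1 × 114 = 695.4 L
LD = Vd × C = 695.4 × 10.00 = 6954 mg

6950 mg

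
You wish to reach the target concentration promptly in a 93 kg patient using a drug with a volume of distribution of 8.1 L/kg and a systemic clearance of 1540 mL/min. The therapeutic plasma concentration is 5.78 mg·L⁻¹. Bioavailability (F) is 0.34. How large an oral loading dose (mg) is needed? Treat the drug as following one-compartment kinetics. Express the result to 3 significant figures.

12800 mg

Vd(total) = 93 kg × 8.1 L/kg = 753.3 L
LD = Vd × C / F = 753.3 × 5.780 / 0.34 = 12810 mg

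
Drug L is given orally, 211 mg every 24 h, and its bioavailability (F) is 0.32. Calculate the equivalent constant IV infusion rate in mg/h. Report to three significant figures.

Equivalent systemic input: infusion rate = F·D/τ.
Rate = 0.32 × 211 / 24 = 2.813 mg/h

2.81 mg/h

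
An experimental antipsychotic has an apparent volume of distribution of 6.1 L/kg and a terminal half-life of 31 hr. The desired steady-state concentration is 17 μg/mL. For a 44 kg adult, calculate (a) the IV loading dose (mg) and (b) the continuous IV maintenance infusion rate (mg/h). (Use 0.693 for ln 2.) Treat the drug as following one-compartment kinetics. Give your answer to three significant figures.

(a) 4560 mg; (b) 102 mg/h

Vd = 6.1 L/kg × 44 kg = 268.4 L
LD = Vd × C = 268.4 × 17 = 4563 mg
CL = 0.693 × Vd / t½ = 0.693 × 268.4 / 31 = 6.000 L/h
Infusion rate = CL × Css = 6.000 × 17 = 102.0 mg/h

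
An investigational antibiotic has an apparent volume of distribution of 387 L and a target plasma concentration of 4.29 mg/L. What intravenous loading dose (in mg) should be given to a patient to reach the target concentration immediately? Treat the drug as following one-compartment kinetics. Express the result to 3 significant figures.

LD = Vd × C = 387.0 × 4.290 = 1660 mg

1660 mg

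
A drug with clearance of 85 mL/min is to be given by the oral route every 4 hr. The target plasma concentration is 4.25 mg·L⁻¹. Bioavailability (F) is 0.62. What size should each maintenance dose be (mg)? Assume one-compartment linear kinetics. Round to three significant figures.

140 mg

CL = 85 mL/min × 60/1000 = 5.100 L/h
D = CL × Css × τ / F = 5.100 × 4.25 × 4 / 0.62 = 139.8 mg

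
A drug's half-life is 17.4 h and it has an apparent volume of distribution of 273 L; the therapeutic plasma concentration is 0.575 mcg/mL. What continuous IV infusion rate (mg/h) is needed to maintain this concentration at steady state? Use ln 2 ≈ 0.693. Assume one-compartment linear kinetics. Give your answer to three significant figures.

6.25 mg/h

k = 0.693/17.4 = 0.03983 h⁻¹, so CL = k·Vd = 0.03983 × 273.0 = 10.87 L/h
Infusion rate = CL × Css = 10.87 × 0.575 = 6.250 mg/h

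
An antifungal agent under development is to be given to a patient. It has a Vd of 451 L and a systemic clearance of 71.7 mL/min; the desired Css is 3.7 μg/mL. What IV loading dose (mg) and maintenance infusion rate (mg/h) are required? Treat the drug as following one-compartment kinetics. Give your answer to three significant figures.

(a) 1670 mg; (b) 15.9 mg/h

Loading: fill Vd to C_target → 451.0 L × 3.7 mg/L = 1669 mg
CL = 71.7 mL/min = 71.7 × 0.06 = 4.302 L/h
Maintenance: replace elimination → rate = CL × Css = 4.302 × 3.7 = 15.92 mg/h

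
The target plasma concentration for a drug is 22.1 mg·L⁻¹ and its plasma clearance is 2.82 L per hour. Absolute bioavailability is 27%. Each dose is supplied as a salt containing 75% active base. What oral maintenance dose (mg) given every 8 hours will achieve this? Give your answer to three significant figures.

2460 mg

D = CL × Css × τ / F / S = 2.820 × 22.1 × 8 / 0.27 / 0.75 = 2462 mg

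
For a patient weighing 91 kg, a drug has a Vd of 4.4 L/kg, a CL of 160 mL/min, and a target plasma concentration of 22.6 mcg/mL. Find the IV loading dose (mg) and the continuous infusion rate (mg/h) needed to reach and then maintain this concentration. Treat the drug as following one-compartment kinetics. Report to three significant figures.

Vd(total) = 91 kg × 4.4 L/kg = 400.4 L
Loading dose = Vd × C = 400.4 × 22.6 = 9049 mg
Convert clearance: 160 mL/min × 60 min/h ÷ 1000 mL/L = 9.600 L/h
Maintenance infusion rate = CL × Css = 9.600 × 22.6 = 217.0 mg/h

(a) 9050 mg; (b) 217 mg/h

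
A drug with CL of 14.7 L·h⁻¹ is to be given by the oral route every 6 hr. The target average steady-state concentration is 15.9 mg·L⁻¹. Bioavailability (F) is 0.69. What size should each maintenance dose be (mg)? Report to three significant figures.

D = CL × Css × τ / F = 14.70 × 15.9 × 6 / 0.69 = 2032 mg

2030 mg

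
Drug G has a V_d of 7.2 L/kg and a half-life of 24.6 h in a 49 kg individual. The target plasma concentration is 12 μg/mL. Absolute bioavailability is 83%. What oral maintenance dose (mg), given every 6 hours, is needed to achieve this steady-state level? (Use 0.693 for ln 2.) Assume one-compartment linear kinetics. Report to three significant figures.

862 mg

Vd = 7.2 L/kg × 49 kg = 352.8 L
CL = ln 2 · Vd / t½ = 0.693 × 352.8 / 24.6 = 9.939 L/h
D = CL × Css × τ / F = 9.939 × 12 × 6 / 0.83 = 862.2 mg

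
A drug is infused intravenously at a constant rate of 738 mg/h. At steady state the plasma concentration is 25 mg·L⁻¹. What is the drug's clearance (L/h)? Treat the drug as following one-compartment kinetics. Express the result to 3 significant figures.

At steady state, infusion rate = CL × Css, so CL = rate / Css.
CL = 738 / 25 = 29.52 L/h

29.5 L/h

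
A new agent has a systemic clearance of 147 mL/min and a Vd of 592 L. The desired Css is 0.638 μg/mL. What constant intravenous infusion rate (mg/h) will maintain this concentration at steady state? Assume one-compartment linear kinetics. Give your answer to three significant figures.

5.63 mg/h

CL = 147 mL/min × 60/1000 = 8.820 L/h
R₀ = 8.820 × 0.638 = 5.627 mg/h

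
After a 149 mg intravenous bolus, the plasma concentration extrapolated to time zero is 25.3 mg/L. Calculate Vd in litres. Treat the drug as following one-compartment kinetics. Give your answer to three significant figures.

5.89 L

Immediately after an IV bolus, C₀ = Dose / Vd, so Vd = Dose / C₀.
Vd = 149 / 25.3 = 5.889 L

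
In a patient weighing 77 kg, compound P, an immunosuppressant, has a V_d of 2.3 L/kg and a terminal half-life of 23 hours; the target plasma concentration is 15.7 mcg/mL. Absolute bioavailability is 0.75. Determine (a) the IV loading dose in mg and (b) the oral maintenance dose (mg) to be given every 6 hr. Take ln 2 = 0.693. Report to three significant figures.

Vd(total) = 77 kg × 2.3 L/kg = 177.1 L
LD = Vd × C = 177.1 × 15.7 = 2780 mg
CL = 0.693 × Vd / t½ = 0.693 × 177.1 / 23 = 5.336 L/h
D = CL × Css × τ / F = 5.336 × 15.7 × 6 / 0.75 = 670.2 mg

(a) 2780 mg; (b) 670 mg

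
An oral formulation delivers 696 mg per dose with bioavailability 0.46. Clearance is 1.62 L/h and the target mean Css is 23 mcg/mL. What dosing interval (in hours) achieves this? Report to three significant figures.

F·D/τ = CL·Css → τ = F·D / (CL·Css).
τ = 0.46 × 696 / (1.62 × 23) = 8.593 h

8.59 h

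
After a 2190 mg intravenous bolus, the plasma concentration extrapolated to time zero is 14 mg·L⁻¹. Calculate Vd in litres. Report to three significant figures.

156 L

Immediately after an IV bolus, C₀ = Dose / Vd, so Vd = Dose / C₀.
Vd = 2190 / 14 = 156.4 L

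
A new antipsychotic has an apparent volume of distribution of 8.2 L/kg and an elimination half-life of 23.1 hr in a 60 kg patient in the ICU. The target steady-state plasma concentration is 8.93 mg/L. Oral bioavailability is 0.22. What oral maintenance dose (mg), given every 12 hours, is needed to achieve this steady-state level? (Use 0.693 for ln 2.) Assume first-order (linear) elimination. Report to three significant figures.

7190 mg

Total Vd = 8.2 × 60 = 492.0 L
CL = 0.693 × Vd / t½ = 0.693 × 492.0 / 23.1 = 14.76 L/h
D = CL × Css × τ / F = 14.76 × 8.93 × 12 / 0.22 = 7189 mg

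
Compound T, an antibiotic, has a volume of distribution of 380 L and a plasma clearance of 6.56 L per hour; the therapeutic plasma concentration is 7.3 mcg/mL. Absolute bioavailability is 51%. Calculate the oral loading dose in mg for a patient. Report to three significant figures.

LD = Vd × C / F = 380.0 × 7.300 / 0.51 = 5439 mg

5440 mg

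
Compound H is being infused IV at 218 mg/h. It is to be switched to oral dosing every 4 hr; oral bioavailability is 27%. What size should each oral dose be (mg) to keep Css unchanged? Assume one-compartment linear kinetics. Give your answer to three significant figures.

3230 mg

To maintain the same Css, the systemic dosing rate must be unchanged: F·D/τ = infusion rate.
D = rate × τ / F = 218 × 4 / 0.27 = 3230 mg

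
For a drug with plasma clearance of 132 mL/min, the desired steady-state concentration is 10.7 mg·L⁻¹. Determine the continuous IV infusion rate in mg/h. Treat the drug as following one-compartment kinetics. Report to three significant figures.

84.7 mg/h

CL = 132 mL/min = 132 × 0.06 = 7.920 L/h
Rate = CL × Css = 7.920 × 10.7 = 84.74 mg/h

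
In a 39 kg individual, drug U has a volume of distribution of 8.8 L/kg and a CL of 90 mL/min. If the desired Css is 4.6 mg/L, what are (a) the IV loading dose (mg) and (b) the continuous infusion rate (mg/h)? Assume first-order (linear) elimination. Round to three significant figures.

Vd(total) = 39 kg × 8.8 L/kg = 343.2 L
Loading: fill Vd to C_target → 343.2 L × 4.6 mg/L = 1579 mg
CL = 90 mL/min = 90 × 0.06 = 5.400 L/h
Maintenance: replace elimination → rate = CL × Css = 5.400 × 4.6 = 24.84 mg/h

(a) 1580 mg; (b) 24.8 mg/h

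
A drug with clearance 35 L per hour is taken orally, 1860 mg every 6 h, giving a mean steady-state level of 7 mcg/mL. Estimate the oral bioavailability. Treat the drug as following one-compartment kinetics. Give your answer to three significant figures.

F·D/τ = CL·Css at steady state → F = CL·Css·τ / D.
F = 35 × 7 × 6 / 1860 = 0.790

0.790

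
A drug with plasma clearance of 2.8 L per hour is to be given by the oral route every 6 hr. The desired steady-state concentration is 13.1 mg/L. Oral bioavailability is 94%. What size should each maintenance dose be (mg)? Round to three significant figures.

At steady state, dose per interval replaces the amount cleared in that interval: F·D/τ = CL·Css.
D = CL × Css × τ / F = 2.800 × 13.1 × 6 / 0.94 = 234.1 mg

234 mg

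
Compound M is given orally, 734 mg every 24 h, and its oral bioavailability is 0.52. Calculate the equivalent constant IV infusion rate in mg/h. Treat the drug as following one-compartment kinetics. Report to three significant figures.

Equivalent systemic input: infusion rate = F·D/τ.
Rate = 0.52 × 734 / 24 = 15.90 mg/h

15.9 mg/h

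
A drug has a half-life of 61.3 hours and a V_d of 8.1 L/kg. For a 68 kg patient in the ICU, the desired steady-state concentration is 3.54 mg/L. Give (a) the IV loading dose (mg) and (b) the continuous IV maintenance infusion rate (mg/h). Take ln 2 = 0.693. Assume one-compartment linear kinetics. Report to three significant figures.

Vd = 8.1 L/kg × 68 kg = 550.8 L
LD = Vd × C = 550.8 × 3.54 = 1950 mg
CL = 0.693 × Vd / t½ = 0.693 × 550.8 / 61.3 = 6.227 L/h
Infusion rate = CL × Css = 6.227 × 3.54 = 22.04 mg/h

(a) 1950 mg; (b) 22.0 mg/h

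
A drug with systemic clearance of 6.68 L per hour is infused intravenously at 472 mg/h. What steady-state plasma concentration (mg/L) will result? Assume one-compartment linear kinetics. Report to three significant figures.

70.7 mg/L

Css = rate / CL = 472 / 6.680 = 70.66 mg/L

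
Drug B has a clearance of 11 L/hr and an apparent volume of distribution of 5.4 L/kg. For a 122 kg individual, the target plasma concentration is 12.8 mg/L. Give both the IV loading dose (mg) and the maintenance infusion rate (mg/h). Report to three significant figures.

(a) 8430 mg; (b) 141 mg/h

Vd(total) = 122 kg × 5.4 L/kg = 658.8 L
Loading dose = Vd × C = 658.8 × 12.8 = 8433 mg
Maintenance infusion rate = CL × Css = 11.00 × 12.8 = 140.8 mg/h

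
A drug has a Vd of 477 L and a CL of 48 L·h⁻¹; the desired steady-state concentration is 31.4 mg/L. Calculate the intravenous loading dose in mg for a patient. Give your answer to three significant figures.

LD = Vd × C = 477.0 × 31.40 = 14980 mg

15000 mg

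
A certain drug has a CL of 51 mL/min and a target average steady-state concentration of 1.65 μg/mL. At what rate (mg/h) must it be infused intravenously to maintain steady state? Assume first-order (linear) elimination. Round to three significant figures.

5.05 mg/h

Convert clearance: 51 mL/min × 60 min/h ÷ 1000 mL/L = 3.060 L/h
At steady state, infusion rate equals elimination rate: rate in = CL × Css.
Rate = CL × Css = 3.060 × 1.65 = 5.049 mg/h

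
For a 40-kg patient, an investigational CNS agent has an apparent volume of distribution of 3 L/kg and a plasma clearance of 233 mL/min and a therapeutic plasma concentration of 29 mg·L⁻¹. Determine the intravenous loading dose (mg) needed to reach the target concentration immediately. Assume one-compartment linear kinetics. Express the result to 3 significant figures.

3480 mg

Vd = 3 L/kg × 40 kg = 120.0 L
The loading dose fills Vd to the target concentration; clearance is irrelevant here.
LD = Vd × C = 120.0 × 29.00 = 3480 mg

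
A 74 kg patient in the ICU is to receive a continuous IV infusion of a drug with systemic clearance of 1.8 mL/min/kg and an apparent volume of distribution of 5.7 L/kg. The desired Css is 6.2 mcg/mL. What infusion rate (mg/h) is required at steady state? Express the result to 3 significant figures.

49.6 mg/h

CL = 1.8 mL/min/kg × 74 kg = 133.2 mL/min = 133.2 × 60/1000 = 7.992 L/h
Maintenance depends on clearance, not Vd — rate in must match rate out.
Rate = CL × Css = 7.992 × 6.2 = 49.55 mg/h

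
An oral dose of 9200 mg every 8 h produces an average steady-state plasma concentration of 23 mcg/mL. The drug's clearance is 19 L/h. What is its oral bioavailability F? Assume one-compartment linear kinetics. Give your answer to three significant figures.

F·D/τ = CL·Css at steady state → F = CL·Css·τ / D.
F = 19 × 23 × 8 / 9200 = 0.380

0.380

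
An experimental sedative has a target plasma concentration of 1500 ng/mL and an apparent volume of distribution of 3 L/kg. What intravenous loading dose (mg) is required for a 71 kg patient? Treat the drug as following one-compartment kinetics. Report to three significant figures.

320 mg

Vd(total) = 71 kg × 3 L/kg = 213.0 L
C = 1500 ng/mL = 1.500 mg/L
The loading dose fills Vd to the target concentration.
LD = Vd × C = 213.0 × 1.500 = 319.5 mg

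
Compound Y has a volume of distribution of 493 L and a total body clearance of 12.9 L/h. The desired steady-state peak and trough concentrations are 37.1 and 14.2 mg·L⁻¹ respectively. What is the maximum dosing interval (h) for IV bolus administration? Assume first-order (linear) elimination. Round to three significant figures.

k = CL / Vd = 12.90 / 493.0 = 0.02617 h⁻¹
Between IV bolus doses, concentration decays as C = C₀·e^(−kτ), so C_peak/C_trough = e^(kτ).
τ_max = ln(C_peak/C_trough) / k = ln(37.1/14.2) / 0.02617 = 0.9604 / 0.02617 = 36.70 h

36.7 h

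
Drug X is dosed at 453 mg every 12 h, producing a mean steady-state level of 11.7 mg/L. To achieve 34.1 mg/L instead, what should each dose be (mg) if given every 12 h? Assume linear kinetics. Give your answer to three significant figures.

With linear kinetics, Css is proportional to dose rate (D/τ) at fixed clearance.
D₂ = D₁ × (Css,target / Css,current) = 453 × 34.1/11.7 = 1320 mg

1320 mg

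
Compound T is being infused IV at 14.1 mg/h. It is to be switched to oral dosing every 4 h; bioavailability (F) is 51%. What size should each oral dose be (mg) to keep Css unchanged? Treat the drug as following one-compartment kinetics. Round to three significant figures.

To maintain the same Css, the systemic dosing rate must be unchanged: F·D/τ = infusion rate.
D = rate × τ / F = 14.1 × 4 / 0.51 = 110.6 mg

111 mg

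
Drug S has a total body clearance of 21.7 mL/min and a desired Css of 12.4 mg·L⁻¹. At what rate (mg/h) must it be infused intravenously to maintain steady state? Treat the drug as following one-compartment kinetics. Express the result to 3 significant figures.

16.1 mg/h

CL = 21.7 mL/min × 60/1000 = 1.302 L/h
Rate = CL × Css = 1.302 × 12.4 = 16.14 mg/h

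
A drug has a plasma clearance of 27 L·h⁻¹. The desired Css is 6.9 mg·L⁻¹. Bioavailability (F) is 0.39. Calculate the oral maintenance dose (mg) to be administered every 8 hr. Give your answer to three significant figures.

3820 mg

D = CL × Css × τ / F = 27.00 × 6.9 × 8 / 0.39 = 3822 mg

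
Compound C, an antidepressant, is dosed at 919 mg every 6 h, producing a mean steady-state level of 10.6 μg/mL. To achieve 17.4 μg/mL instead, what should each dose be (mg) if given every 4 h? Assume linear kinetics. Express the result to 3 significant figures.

For first-order elimination, Css ∝ F·D/(CL·τ); F and CL are unchanged, so Css ∝ D/τ.
D₂ = D₁ × (Css,target / Css,current) × (τ₂/τ₁) = 919 × (17.4/10.6) × (4/6) = 1006 mg

1010 mg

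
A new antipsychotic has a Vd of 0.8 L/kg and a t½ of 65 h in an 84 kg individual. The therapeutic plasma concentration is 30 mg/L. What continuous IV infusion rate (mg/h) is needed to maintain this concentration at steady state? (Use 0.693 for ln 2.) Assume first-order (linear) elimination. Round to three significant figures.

Total Vd = 0.8 × 84 = 67.20 L
CL = 0.693 × Vd / t½ = 0.693 × 67.20 / 65 = 0.7165 L/h
Infusion rate = CL × Css = 0.7165 × 30 = 21.50 mg/h

21.5 mg/h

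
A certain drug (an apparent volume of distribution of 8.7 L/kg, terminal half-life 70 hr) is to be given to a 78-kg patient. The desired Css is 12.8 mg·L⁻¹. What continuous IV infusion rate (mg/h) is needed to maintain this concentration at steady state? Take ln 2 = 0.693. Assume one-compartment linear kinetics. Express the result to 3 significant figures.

Total Vd = 8.7 × 78 = 678.6 L
CL = 0.693 × Vd / t½ = 0.693 × 678.6 / 70 = 6.718 L/h
Infusion rate = CL × Css = 6.718 × 12.8 = 85.99 mg/h

86.0 mg/h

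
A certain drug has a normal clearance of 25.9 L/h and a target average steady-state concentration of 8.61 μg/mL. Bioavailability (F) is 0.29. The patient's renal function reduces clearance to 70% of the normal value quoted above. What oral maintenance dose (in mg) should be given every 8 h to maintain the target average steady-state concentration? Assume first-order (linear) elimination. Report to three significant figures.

4310 mg

Patient clearance = 0.7 × 25.90 = 18.13 L/h
D = CL × Css × τ / F = 18.13 × 8.61 × 8 / 0.29 = 4306 mg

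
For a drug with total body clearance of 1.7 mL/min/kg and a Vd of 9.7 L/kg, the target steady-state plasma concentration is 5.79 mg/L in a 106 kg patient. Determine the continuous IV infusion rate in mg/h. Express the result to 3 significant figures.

CL = 1.7 mL/min/kg × 106 kg = 180.2 mL/min = 180.2 × 60/1000 = 10.81 L/h
Rate = CL × Css = 10.81 × 5.79 = 62.59 mg/h

62.6 mg/h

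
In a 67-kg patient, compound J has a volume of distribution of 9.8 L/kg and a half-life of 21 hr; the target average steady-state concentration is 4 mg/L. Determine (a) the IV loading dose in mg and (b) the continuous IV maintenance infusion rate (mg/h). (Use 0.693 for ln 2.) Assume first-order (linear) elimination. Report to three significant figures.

Total Vd = 9.8 × 67 = 656.6 L
LD = Vd × C = 656.6 × 4 = 2626 mg
CL = 0.693 × Vd / t½ = 0.693 × 656.6 / 21 = 21.67 L/h
Infusion rate = CL × Css = 21.67 × 4 = 86.68 mg/h

(a) 2630 mg; (b) 86.7 mg/h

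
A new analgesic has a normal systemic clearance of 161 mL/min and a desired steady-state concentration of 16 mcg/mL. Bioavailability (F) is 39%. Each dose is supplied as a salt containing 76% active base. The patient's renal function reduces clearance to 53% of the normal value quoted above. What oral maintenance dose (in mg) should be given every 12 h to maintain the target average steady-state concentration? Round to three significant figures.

CL = 161 mL/min × 60/1000 = 9.660 L/h
Patient clearance = 0.53 × 9.660 = 5.120 L/h
D = CL × Css × τ / F / S = 5.120 × 16 × 12 / 0.39 / 0.76 = 3317 mg

3320 mg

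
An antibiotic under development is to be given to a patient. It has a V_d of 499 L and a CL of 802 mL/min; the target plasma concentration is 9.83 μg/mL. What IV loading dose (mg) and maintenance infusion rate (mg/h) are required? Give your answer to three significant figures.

(a) 4910 mg; (b) 473 mg/h

Loading dose = Vd × C = 499.0 × 9.83 = 4905 mg
CL = 802 mL/min = 802 × 0.06 = 48.12 L/h
Maintenance: replace elimination → rate = CL × Css = 48.12 × 9.83 = 473.0 mg/h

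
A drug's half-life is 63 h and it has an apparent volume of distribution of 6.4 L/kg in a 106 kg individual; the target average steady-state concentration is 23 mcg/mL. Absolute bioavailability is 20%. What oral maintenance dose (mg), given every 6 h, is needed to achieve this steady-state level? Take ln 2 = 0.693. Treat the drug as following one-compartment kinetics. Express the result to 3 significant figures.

5150 mg

Vd(total) = 106 kg × 6.4 L/kg = 678.4 L
CL = 0.693 × Vd / t½ = 0.693 × 678.4 / 63 = 7.462 L/h
D = CL × Css × τ / F = 7.462 × 23 × 6 / 0.2 = 5149 mg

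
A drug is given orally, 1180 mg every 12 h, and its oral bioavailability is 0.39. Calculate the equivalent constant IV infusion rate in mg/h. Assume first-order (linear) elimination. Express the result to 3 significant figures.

38.4 mg/h

Equivalent systemic input: infusion rate = F·D/τ.
Rate = 0.39 × 1180 / 12 = 38.35 mg/h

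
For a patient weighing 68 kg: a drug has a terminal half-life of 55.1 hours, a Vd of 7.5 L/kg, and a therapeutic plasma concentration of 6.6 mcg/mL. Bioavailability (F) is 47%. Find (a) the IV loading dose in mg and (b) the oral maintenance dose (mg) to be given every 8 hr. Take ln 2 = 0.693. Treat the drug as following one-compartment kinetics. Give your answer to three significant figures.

Vd = 7.5 L/kg × 68 kg = 510.0 L
LD = Vd × C = 510.0 × 6.6 = 3366 mg
CL = 0.693 × Vd / t½ = 0.693 × 510.0 / 55.1 = 6.414 L/h
D = CL × Css × τ / F = 6.414 × 6.6 × 8 / 0.47 = 720.6 mg

(a) 3370 mg; (b) 721 mg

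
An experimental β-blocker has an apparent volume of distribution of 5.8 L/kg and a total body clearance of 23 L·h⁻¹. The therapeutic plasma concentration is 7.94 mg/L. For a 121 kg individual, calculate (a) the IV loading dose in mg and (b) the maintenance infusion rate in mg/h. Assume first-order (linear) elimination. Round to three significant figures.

(a) 5570 mg; (b) 183 mg/h

Total Vd = 5.8 × 121 = 701.8 L
Loading dose = Vd × C = 701.8 × 7.94 = 5572 mg
Infusion rate = 23.00 L/h × 7.94 mg/L = 182.6 mg/h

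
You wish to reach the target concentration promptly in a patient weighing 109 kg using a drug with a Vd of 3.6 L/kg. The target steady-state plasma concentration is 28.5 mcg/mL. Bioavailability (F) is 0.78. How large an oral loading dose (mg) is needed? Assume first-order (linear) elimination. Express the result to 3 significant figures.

Vd = 3.6 L/kg × 109 kg = 392.4 L
LD = Vd × C / F = 392.4 × 28.50 / 0.78 = 14340 mg

14300 mg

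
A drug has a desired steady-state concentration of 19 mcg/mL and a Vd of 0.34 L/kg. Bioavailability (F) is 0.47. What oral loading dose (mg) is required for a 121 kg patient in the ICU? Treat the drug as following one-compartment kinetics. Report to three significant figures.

Total Vd = 0.34 × 121 = 41.14 L
LD = Vd × C / F = 41.14 × 19.00 / 0.47 = 1663 mg

1660 mg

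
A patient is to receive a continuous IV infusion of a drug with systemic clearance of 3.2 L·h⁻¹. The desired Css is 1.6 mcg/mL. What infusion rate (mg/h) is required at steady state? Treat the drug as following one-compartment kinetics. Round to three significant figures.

5.12 mg/h

Infusion rate = CL · Css = 3.200 L/h × 1.6 mg/L = 5.120 mg/h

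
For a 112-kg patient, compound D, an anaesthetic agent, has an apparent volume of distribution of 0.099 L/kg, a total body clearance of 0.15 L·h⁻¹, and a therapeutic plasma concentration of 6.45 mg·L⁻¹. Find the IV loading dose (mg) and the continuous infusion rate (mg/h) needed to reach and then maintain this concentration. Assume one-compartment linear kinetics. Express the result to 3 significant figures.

(a) 71.5 mg; (b) 0.968 mg/h

Vd(total) = 112 kg × 0.099 L/kg = 11.09 L
Loading: fill Vd to C_target → 11.09 L × 6.45 mg/L = 71.53 mg
Maintenance: replace elimination → rate = CL × Css = 0.1500 × 6.45 = 0.9675 mg/h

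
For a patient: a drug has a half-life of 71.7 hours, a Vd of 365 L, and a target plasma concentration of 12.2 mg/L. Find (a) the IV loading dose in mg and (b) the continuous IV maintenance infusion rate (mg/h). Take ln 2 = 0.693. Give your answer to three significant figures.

(a) 4450 mg; (b) 43.0 mg/h

LD = Vd × C = 365.0 × 12.2 = 4453 mg
CL = 0.693 × Vd / t½ = 0.693 × 365.0 / 71.7 = 3.528 L/h
Infusion rate = CL × Css = 3.528 × 12.2 = 43.04 mg/h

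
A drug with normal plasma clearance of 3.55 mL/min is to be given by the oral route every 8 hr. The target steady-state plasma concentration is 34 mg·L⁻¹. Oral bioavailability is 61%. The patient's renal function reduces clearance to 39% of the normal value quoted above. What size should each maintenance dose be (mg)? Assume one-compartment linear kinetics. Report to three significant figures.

37.0 mg

CL = 3.55 mL/min = 3.55 × 0.06 = 0.2130 L/h
Patient clearance = 0.39 × 0.2130 = 0.08307 L/h
At steady state, dose per interval replaces the amount cleared in that interval: F·D/τ = CL·Css.
D = CL × Css × τ / F = 0.08307 × 34 × 8 / 0.61 = 37.04 mg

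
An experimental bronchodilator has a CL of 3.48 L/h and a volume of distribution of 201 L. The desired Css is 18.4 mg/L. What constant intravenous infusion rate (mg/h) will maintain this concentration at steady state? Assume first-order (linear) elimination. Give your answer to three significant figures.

Infusion rate = CL · Css = 3.480 L/h × 18.4 mg/L = 64.03 mg/h

64.0 mg/h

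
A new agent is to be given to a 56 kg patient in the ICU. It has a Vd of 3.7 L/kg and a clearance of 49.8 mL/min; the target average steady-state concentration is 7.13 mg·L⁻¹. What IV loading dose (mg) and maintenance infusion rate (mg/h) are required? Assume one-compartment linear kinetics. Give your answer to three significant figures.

(a) 1480 mg; (b) 21.3 mg/h

Vd = 3.7 L/kg × 56 kg = 207.2 L
Loading dose = Vd × C = 207.2 × 7.13 = 1477 mg
CL = 49.8 mL/min = 49.8 × 0.06 = 2.988 L/h
Maintenance infusion rate = CL × Css = 2.988 × 7.13 = 21.30 mg/h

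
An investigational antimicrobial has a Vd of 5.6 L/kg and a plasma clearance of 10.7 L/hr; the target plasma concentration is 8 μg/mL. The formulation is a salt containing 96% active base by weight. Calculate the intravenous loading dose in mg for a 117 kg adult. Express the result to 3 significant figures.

Vd = 5.6 L/kg × 117 kg = 655.2 L
The loading dose fills Vd to the target concentration.
LD = Vd × C / S = 655.2 × 8.000 / 0.96 = 5460 mg

5460 mg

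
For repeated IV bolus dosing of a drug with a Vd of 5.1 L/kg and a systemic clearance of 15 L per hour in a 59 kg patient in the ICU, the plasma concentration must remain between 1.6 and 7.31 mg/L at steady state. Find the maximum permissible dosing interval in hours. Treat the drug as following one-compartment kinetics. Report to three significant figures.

30.5 h

Total Vd = 5.1 × 59 = 300.9 L
k = CL / Vd = 15.00 / 300.9 = 0.04985 h⁻¹
Between IV bolus doses, concentration decays as C = C₀·e^(−kτ), so C_peak/C_trough = e^(kτ).
τ_max = ln(C_peak/C_trough) / k = ln(7.31/1.6) / 0.04985 = 1.519 / 0.04985 = 30.47 h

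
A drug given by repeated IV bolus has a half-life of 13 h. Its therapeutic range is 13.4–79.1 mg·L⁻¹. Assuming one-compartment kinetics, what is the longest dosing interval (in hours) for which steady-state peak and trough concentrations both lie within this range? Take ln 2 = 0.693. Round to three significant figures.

33.3 h

k = 0.693 / t½ = 0.693 / 13 = 0.05331 h⁻¹
Between IV bolus doses, concentration decays as C = C₀·e^(−kτ), so C_peak/C_trough = e^(kτ).
τ_max = ln(C_peak/C_trough) / k = ln(79.1/13.4) / 0.05331 = 1.775 / 0.05331 = 33.30 h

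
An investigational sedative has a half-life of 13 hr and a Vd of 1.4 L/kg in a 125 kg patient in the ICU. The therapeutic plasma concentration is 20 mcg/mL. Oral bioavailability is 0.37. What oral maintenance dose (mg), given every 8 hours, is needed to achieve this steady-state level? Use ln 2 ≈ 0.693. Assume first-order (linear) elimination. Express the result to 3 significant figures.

Total Vd = 1.4 × 125 = 175.0 L
k = 0.693/13 = 0.05331 h⁻¹, so CL = k·Vd = 0.05331 × 175.0 = 9.329 L/h
D = CL × Css × τ / F = 9.329 × 20 × 8 / 0.37 = 4034 mg

4030 mg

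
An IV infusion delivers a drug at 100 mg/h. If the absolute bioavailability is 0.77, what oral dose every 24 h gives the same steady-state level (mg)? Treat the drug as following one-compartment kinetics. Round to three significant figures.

To maintain the same Css, the systemic dosing rate must be unchanged: F·D/τ = infusion rate.
D = rate × τ / F = 100 × 24 / 0.77 = 3117 mg

3120 mg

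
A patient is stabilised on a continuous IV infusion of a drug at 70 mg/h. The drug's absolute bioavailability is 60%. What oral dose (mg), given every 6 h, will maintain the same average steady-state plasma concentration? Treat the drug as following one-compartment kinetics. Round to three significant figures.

700 mg

To maintain the same Css, the systemic dosing rate must be unchanged: F·D/τ = infusion rate.
D = rate × τ / F = 70 × 6 / 0.6 = 700.0 mg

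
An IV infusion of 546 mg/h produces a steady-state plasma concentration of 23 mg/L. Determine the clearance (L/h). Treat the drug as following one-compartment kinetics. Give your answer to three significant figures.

23.7 L/h

At steady state, infusion rate = CL × Css, so CL = rate / Css.
CL = 546 / 23 = 23.74 L/h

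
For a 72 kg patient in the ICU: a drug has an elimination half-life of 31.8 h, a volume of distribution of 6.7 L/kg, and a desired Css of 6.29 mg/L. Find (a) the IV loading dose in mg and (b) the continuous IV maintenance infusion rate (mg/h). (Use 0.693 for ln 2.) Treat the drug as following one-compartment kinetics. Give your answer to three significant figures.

(a) 3030 mg; (b) 66.1 mg/h

Vd(total) = 72 kg × 6.7 L/kg = 482.4 L
LD = Vd × C = 482.4 × 6.29 = 3034 mg
CL = 0.693 × Vd / t½ = 0.693 × 482.4 / 31.8 = 10.51 L/h
Infusion rate = CL × Css = 10.51 × 6.29 = 66.11 mg/h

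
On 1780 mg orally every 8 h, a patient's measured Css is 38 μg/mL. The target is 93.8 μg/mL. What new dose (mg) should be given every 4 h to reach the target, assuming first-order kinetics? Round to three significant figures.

2200 mg

With linear kinetics, Css is proportional to dose rate (D/τ) at fixed clearance.
D₂ = D₁ × (Css,target / Css,current) × (τ₂/τ₁) = 1780 × (93.8/38) × (4/8) = 2197 mg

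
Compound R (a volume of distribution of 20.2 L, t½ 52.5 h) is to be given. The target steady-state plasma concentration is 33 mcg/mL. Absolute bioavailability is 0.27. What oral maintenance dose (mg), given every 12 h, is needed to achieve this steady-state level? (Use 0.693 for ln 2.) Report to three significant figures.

CL = ln 2 · Vd / t½ = 0.693 × 20.20 / 52.5 = 0.2666 L/h
D = CL × Css × τ / F = 0.2666 × 33 × 12 / 0.27 = 391.0 mg

391 mg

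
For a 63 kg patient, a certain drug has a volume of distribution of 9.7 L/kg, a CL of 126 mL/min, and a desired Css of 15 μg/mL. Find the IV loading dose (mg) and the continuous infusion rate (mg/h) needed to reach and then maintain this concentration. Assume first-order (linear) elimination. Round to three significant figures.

(a) 9170 mg; (b) 113 mg/h

Total Vd = 9.7 × 63 = 611.1 L
Loading: fill Vd to C_target → 611.1 L × 15 mg/L = 9167 mg
CL = 126 mL/min × 60/1000 = 7.560 L/h
Infusion rate = 7.560 L/h × 15 mg/L = 113.4 mg/h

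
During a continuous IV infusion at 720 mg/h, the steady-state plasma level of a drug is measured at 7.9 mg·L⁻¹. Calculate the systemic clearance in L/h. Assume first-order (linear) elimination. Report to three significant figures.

At steady state, infusion rate = CL × Css, so CL = rate / Css.
CL = 720 / 7.9 = 91.14 L/h

91.1 L/h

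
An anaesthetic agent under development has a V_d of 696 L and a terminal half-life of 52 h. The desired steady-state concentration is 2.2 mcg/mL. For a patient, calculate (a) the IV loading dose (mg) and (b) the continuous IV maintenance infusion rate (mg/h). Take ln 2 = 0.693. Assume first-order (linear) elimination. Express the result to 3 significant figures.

LD = Vd × C = 696.0 × 2.2 = 1531 mg
CL = 0.693 × Vd / t½ = 0.693 × 696.0 / 52 = 9.276 L/h
Infusion rate = CL × Css = 9.276 × 2.2 = 20.41 mg/h

(a) 1530 mg; (b) 20.4 mg/h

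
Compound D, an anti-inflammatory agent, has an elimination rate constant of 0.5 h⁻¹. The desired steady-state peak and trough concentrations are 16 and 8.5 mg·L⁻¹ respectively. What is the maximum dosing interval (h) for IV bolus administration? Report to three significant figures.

Between IV bolus doses, concentration decays as C = C₀·e^(−kτ), so C_peak/C_trough = e^(kτ).
τ_max = ln(C_peak/C_trough) / k = ln(16/8.5) / 0.5000 = 0.6325 / 0.5000 = 1.265 h

1.27 h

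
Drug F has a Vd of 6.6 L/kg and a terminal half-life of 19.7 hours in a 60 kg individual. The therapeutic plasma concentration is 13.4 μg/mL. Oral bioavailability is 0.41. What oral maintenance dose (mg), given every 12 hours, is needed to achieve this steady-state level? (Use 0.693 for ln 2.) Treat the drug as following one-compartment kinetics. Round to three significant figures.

5460 mg

Vd(total) = 60 kg × 6.6 L/kg = 396.0 L
k = 0.693/19.7 = 0.03518 h⁻¹, so CL = k·Vd = 0.03518 × 396.0 = 13.93 L/h
D = CL × Css × τ / F = 13.93 × 13.4 × 12 / 0.41 = 5463 mg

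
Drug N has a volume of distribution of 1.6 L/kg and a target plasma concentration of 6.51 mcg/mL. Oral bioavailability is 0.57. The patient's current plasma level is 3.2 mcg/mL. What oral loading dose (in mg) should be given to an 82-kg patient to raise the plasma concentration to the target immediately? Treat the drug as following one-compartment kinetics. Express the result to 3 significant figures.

Total Vd = 1.6 × 82 = 131.2 L
The loading dose fills Vd to the target concentration.
Concentration deficit ΔC = 6.51 − 3.2 = 3.310 mg/L
LD = Vd × ΔC / F = 131.2 × 3.310 / 0.57 = 761.9 mg

762 mg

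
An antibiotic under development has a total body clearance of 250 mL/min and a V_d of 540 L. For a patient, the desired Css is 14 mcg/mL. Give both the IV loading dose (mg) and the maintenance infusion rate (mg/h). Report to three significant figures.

(a) 7560 mg; (b) 210 mg/h

Loading dose = Vd × C = 540.0 × 14 = 7560 mg
CL = 250 mL/min × 60/1000 = 15.00 L/h
Maintenance: replace elimination → rate = CL × Css = 15.00 × 14 = 210.0 mg/h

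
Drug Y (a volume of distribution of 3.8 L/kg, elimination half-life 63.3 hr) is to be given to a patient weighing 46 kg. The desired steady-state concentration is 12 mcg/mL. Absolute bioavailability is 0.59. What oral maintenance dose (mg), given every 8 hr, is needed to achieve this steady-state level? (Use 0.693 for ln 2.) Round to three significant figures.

311 mg

Vd(total) = 46 kg × 3.8 L/kg = 174.8 L
CL = ln 2 · Vd / t½ = 0.693 × 174.8 / 63.3 = 1.914 L/h
D = CL × Css × τ / F = 1.914 × 12 × 8 / 0.59 = 311.4 mg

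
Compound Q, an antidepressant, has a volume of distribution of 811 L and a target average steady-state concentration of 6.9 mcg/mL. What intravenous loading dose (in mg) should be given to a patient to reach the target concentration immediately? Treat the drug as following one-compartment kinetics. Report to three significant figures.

5600 mg

LD = Vd × C = 811.0 × 6.900 = 5596 mg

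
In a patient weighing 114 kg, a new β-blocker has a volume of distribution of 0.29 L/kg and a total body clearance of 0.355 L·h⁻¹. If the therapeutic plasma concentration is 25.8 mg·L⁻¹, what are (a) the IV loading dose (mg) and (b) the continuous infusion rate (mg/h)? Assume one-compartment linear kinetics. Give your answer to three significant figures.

Vd(total) = 114 kg × 0.29 L/kg = 33.06 L
LD = Vd · C_target = 33.06 × 25.8 = 852.9 mg
Infusion rate = 0.3550 L/h × 25.8 mg/L = 9.159 mg/h

(a) 853 mg; (b) 9.16 mg/h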